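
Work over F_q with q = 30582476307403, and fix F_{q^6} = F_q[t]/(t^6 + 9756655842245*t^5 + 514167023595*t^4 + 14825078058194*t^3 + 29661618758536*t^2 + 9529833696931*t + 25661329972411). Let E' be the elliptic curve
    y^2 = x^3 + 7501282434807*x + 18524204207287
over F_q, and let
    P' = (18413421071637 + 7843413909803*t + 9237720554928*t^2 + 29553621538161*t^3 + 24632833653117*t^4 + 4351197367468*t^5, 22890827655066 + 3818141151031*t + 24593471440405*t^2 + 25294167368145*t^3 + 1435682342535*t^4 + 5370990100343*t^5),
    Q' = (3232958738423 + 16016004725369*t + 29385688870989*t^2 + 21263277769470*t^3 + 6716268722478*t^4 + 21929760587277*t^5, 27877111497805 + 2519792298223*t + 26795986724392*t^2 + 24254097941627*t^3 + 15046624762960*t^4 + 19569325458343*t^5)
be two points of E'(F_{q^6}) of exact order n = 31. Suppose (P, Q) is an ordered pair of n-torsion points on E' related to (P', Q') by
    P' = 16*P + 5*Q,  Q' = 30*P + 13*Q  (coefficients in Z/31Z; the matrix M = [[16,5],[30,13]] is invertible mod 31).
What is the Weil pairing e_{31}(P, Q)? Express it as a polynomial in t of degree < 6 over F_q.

17554856603913 + 420870957800*t + 7379959842275*t^2 + 10844195192715*t^3 + 16924251247105*t^4 + 14717721047816*t^5

e_{31}(aP+bQ,cP+dQ) = e_{31}(P,Q)^(ad-bc); with (a,b,c,d)=(16,5,30,13) this gives the det-31 law.
Hence e(P,Q) = e(P',Q')^{23} where 23 = 27^{-1} mod 31.
Build f_{31,P'} and f_{31,Q'} via the 5-bit ladder of 31=11111_2; evaluate at shifted divisors; quotient in F_{30582476307403^6}.
f_P(D_Q)/f_Q(D_P) = 15284528074747 + 30581356916448*t + 1290929862605*t^2 + 26361039752432*t^3 + 28305177183800*t^4 + 19801353127592*t^5.
Raise to 23: e(P,Q) = 17554856603913 + 420870957800*t + 7379959842275*t^2 + 10844195192715*t^3 + 16924251247105*t^4 + 14717721047816*t^5 in mu_{31}.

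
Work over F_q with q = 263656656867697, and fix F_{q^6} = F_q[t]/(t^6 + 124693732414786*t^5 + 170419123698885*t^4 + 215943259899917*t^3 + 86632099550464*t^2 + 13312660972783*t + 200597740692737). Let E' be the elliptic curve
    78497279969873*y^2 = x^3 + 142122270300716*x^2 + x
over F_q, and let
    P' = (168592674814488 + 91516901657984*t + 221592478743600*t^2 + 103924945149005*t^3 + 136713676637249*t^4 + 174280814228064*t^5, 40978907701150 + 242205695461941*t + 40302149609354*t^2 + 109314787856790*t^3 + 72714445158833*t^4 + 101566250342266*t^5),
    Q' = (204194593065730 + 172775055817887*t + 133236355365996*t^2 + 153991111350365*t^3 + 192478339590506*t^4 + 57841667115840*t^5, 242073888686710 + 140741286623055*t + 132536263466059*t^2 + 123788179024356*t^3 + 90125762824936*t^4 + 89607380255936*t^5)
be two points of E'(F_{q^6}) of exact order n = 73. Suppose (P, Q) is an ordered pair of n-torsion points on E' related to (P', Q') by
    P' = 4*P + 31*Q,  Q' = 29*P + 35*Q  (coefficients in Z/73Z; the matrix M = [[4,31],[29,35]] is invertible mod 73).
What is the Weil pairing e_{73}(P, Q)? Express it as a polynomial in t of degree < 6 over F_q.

The 73-Weil pairing on E[73] over F_{263656656867697} is alternating-bilinear: e_{73}(P',Q') = e_{73}(P,Q)^det(M).
So e_{73}(P,Q) = e_{73}(P',Q')^{5}, since 44*5 = 1 mod 73.
(x,y)|->(28879028861797x+10924756089970,28879028861797y) sends E' to y^2=x^3+92199877254029*x+81791880179177.
n = 73 = (1001001)_2 (7 bits, wt 3); accumulate f_{73,P'}(Q'+S)/f_{73,P'}(S) along the 6-step ladder.
e_{73}(P',Q') = 212010319299849 + 15747922596321*t + 261137555850937*t^2 + 146528712482547*t^3 + 19911494249232*t^4 + 47735299648541*t^5.
Hence e(P,Q) = 66251988945516 + 84991665618012*t + 140688011552816*t^2 + 133941633998259*t^3 + 78059989679831*t^4 + 70991384869024*t^5 in F_{263656656867697^6}^*.

66251988945516 + 84991665618012*t + 140688011552816*t^2 + 133941633998259*t^3 + 78059989679831*t^4 + 70991384869024*t^5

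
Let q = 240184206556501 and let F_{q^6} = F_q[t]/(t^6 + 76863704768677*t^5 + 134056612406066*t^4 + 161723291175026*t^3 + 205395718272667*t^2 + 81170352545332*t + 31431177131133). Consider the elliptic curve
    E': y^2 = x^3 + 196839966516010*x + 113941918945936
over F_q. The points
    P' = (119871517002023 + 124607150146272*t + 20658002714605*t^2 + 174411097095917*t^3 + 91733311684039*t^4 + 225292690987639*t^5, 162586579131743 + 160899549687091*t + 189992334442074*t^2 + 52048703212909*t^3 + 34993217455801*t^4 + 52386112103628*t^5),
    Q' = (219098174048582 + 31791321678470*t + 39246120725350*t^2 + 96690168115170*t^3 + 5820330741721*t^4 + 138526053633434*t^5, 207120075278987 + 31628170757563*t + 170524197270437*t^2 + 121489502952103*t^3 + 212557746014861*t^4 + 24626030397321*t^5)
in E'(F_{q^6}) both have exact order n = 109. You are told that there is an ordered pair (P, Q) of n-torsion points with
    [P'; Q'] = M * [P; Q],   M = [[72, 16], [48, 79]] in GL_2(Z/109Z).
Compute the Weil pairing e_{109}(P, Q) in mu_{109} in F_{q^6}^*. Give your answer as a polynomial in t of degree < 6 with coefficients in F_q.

Under M = [[72,16],[48,79]] in GL_2(Z/109), e_{109}(P',Q') = e_{109}(P,Q)^(72*79-16*48 mod 109).
det M = 72*79 - 16*48 = 4920 = 15 (mod 109); 15^{-1} = 80 (mod 109).
Build f_{109,P'} and f_{109,Q'} via the 7-bit ladder of 109=1101101_2; evaluate at shifted divisors; quotient in F_{240184206556501^6}.
e_{109}(P',Q') = 186142685932784 + 189900278872625*t + 157151850362607*t^2 + 22331640739560*t^3 + 178451479166932*t^4 + 96088667952579*t^5.
(186142685932784 + 189900278872625*t + 157151850362607*t^2 + 22331640739560*t^3 + 178451479166932*t^4 + 96088667952579*t^5)^{80} mod (240184206556501,f) = 202280025546241 + 213709805666354*t + 133159924223172*t^2 + 179217245074402*t^3 + 207765298415033*t^4 + 68348611486282*t^5.

202280025546241 + 213709805666354*t + 133159924223172*t^2 + 179217245074402*t^3 + 207765298415033*t^4 + 68348611486282*t^5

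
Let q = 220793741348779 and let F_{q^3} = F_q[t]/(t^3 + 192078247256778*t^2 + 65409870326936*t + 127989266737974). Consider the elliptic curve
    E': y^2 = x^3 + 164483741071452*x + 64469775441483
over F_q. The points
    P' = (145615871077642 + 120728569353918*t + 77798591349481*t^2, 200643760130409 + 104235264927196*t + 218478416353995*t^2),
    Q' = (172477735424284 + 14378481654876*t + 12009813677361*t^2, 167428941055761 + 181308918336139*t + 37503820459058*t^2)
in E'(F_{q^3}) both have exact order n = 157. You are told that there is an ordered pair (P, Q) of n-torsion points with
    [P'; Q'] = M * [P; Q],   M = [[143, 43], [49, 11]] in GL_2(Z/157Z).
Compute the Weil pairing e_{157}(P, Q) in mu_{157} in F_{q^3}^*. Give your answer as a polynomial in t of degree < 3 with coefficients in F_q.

Since e_{157}(P,P)=e_{157}(Q,Q)=1 and e_{157}(Q,P)=e_{157}(P,Q)^{-1}, expanding e_{157}(143*P + 43*Q,49*P + 11*Q) leaves e(P,Q)^det(M).
det M = 143*11 - 43*49 = -534 = 94 (mod 157); 94^{-1} = 152 (mod 157).
Build f_{157,P'} and f_{157,Q'} via the 8-bit ladder of 157=10011101_2; evaluate at shifted divisors; quotient in F_{220793741348779^3}.
Result: e(P',Q') = 138195806913341 + 77685970977358*t + 63440134656552*t^2.
Finally e_{157}(P,Q) = 163980101647506 + 101624655852947*t + 190012548609762*t^2.

163980101647506 + 101624655852947*t + 190012548609762*t^2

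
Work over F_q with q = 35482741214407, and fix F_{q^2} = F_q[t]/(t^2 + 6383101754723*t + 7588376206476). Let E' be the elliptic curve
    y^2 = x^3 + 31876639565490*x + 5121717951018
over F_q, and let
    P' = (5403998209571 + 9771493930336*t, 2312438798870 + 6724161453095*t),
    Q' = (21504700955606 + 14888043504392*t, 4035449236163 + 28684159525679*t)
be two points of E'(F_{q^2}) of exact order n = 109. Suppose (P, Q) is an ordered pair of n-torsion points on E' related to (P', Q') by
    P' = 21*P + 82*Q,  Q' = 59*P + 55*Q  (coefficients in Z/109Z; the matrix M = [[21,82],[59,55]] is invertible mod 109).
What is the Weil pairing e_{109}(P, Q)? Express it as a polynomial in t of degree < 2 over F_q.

29483055727435 + 27608135233317*t

e_{109}(aP+bQ,cP+dQ) = e_{109}(P,Q)^(ad-bc); with (a,b,c,d)=(21,82,59,55) this gives the det-109 law.
Hence e(P,Q) = e(P',Q')^{19} where 19 = 23^{-1} mod 109.
Double-and-add over 1101101: 7-1 doublings, 5-1 additions; each step l_{T,T}/v_{2T} or l_{T,P'}/v at Q'+S for random S.
Result: e(P',Q') = 27378916352628 + 9905985509145*t.
Hence e(P,Q) = 29483055727435 + 27608135233317*t in F_{35482741214407^2}^*.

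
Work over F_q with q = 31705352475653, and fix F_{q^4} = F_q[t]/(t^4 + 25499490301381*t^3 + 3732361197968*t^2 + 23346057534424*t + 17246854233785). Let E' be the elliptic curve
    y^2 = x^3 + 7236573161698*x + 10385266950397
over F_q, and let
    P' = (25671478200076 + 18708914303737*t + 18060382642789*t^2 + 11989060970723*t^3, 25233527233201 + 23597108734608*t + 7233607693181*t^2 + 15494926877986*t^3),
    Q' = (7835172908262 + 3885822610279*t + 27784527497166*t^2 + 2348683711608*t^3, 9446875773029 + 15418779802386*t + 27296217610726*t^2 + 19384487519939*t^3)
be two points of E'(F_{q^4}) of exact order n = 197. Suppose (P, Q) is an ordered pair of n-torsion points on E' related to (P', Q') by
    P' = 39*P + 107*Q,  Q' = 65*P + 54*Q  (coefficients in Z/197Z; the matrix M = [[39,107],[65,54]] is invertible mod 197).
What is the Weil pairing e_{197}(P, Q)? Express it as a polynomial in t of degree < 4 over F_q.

11565187055375 + 10607857595782*t + 30729784028369*t^2 + 15451786022710*t^3

e_{197}(aP+bQ,cP+dQ) = e_{197}(P,Q)^(ad-bc); with (a,b,c,d)=(39,107,65,54) this gives the det-197 law.
det(M) mod 197 = 76; its inverse in (Z/197)^* is 70 (check: 76*70 mod 197 = 1).
n = 197 = (11000101)_2 (8 bits, wt 4); accumulate f_{197,P'}(Q'+S)/f_{197,P'}(S) along the 7-step ladder.
e_{197}(P',Q') = 9229387695603 + 1697543087604*t + 18513993422959*t^2 + 20128485928242*t^3.
Hence e(P,Q) = 11565187055375 + 10607857595782*t + 30729784028369*t^2 + 15451786022710*t^3 in F_{31705352475653^4}^*.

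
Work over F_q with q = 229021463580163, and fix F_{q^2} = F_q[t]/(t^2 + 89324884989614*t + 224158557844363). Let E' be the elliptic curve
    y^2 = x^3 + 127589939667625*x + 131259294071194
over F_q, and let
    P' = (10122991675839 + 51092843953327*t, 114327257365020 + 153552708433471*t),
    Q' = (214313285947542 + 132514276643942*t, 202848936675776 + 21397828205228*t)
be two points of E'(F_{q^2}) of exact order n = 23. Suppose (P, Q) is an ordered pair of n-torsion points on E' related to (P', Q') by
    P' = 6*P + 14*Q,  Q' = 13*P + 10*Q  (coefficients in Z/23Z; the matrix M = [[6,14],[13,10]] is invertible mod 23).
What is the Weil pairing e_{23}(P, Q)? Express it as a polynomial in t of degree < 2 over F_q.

The 23-Weil pairing on E[23] over F_{229021463580163} is alternating-bilinear: e_{23}(P',Q') = e_{23}(P,Q)^det(M).
det M = 6*10 - 14*13 = -122 = 16 (mod 23); 16^{-1} = 13 (mod 23).
Run Miller on y^2=x^3+127589939667625*x+131259294071194 over F_{229021463580163}: ladder 10111 (5 bits); e = f_P(D_Q)/f_Q(D_P).
e_{23}(P',Q') = 54170207547384 + 19769473996867*t.
(54170207547384 + 19769473996867*t)^{13} mod (229021463580163,f) = 18678987549994 + 66046351106650*t.

18678987549994 + 66046351106650*t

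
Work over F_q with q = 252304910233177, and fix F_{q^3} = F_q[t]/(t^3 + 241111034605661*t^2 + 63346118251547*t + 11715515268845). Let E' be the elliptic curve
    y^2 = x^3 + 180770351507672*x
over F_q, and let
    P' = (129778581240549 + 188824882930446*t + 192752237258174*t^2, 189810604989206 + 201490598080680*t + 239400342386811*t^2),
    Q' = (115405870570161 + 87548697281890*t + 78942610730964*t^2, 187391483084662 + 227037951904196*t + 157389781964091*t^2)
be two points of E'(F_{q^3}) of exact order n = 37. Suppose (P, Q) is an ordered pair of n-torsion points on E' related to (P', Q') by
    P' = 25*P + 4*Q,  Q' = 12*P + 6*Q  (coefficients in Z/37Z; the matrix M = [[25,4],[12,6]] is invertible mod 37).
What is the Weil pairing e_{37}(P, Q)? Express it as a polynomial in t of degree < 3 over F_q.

Since e_{37}(P,P)=e_{37}(Q,Q)=1 and e_{37}(Q,P)=e_{37}(P,Q)^{-1}, expanding e_{37}(25*P + 4*Q,12*P + 6*Q) leaves e(P,Q)^det(M).
Inverting 28 mod 37: 4. Thus e_{37}(P,Q) = e(P',Q')^{4}.
Build f_{37,P'} and f_{37,Q'} via the 6-bit ladder of 37=100101_2; evaluate at shifted divisors; quotient in F_{252304910233177^3}.
e_{37}(P',Q') = 60529523741793 + 8962234496814*t + 138612262287664*t^2.
Finally e_{37}(P,Q) = 128811709954189 + 147777121505157*t + 31390208261344*t^2.

128811709954189 + 147777121505157*t + 31390208261344*t^2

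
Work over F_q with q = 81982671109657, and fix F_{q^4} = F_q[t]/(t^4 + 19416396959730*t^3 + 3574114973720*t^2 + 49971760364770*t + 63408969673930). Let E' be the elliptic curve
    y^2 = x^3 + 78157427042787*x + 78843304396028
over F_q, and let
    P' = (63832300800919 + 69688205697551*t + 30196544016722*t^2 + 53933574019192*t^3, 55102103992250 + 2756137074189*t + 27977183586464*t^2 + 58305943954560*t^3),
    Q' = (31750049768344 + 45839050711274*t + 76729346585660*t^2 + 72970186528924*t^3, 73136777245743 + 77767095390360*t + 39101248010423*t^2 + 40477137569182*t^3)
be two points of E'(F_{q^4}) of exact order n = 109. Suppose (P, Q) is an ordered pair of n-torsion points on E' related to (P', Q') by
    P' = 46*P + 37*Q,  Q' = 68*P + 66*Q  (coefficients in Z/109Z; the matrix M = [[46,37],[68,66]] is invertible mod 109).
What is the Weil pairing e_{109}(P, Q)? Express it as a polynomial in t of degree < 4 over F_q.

79547710410735 + 67535091878463*t + 12847926638668*t^2 + 11564299767326*t^3

Under M = [[46,37],[68,66]] in GL_2(Z/109), e_{109}(P',Q') = e_{109}(P,Q)^(46*66-37*68 mod 109).
So e_{109}(P,Q) = e_{109}(P',Q')^{61}, since 84*61 = 1 mod 109.
n = 109 = (1101101)_2 (7 bits, wt 5); accumulate f_{109,P'}(Q'+S)/f_{109,P'}(S) along the 6-step ladder.
The quotient is 10655648287837 + 6783384674490*t + 56674611663896*t^2 + 55156569856541*t^3.
Raise to 61: e(P,Q) = 79547710410735 + 67535091878463*t + 12847926638668*t^2 + 11564299767326*t^3 in mu_{109}.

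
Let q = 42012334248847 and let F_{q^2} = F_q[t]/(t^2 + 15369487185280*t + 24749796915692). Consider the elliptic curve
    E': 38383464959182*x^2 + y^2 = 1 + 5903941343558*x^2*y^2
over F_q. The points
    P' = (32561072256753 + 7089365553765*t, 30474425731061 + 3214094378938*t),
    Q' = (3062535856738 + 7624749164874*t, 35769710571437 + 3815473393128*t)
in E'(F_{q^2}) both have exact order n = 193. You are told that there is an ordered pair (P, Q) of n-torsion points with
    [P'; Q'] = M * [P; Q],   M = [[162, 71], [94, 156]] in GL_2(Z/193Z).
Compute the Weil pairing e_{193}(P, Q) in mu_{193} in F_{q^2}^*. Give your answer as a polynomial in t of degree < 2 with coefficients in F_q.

35999651000106 + 40378898759138*t

The 193-Weil pairing on E[193] over F_{42012334248847} is alternating-bilinear: e_{193}(P',Q') = e_{193}(P,Q)^det(M).
162*156 - 71*94 = 18598; reduced mod 193: det = 70, inverse 91.
Map (x,y)_Ed via u=(1+y)/(1-y), v=(1+y)/((1-y)x) to Montgomery A=33517843843766,B=34377269196848; then to (a',b')=(26881492813912,8106410950871).
Double-and-add over 11000001: 8-1 doublings, 3-1 additions; each step l_{T,T}/v_{2T} or l_{T,P'}/v at Q'+S for random S.
Result: e(P',Q') = 17029772269869 + 20274850464543*t.
Hence e(P,Q) = 35999651000106 + 40378898759138*t in F_{42012334248847^2}^*.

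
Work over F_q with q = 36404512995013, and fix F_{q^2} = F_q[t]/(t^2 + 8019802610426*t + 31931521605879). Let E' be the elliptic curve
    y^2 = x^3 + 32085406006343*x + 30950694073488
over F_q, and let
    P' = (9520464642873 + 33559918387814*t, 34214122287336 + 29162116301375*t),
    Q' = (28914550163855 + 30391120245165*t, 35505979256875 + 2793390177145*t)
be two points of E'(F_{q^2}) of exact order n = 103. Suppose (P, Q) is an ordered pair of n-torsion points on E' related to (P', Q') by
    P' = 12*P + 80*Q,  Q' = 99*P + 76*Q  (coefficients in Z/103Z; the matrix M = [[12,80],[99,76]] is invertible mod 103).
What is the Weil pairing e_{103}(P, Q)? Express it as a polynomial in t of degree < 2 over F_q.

e_{103} is bilinear + alternating on E[103], so e_{103}(12*P + 80*Q, 99*P + 76*Q) = e_{103}(P,Q)^(12*76-80*99).
Hence e(P,Q) = e(P',Q')^{77} where 77 = 99^{-1} mod 103.
Run Miller on y^2=x^3+32085406006343*x+30950694073488 over F_{36404512995013}: ladder 1100111 (7 bits); e = f_P(D_Q)/f_Q(D_P).
Result: e(P',Q') = 16425557886163 + 13882026285033*t.
Thus e_{103}(P,Q) = 19152803529411 + 28332313160987*t.

19152803529411 + 28332313160987*t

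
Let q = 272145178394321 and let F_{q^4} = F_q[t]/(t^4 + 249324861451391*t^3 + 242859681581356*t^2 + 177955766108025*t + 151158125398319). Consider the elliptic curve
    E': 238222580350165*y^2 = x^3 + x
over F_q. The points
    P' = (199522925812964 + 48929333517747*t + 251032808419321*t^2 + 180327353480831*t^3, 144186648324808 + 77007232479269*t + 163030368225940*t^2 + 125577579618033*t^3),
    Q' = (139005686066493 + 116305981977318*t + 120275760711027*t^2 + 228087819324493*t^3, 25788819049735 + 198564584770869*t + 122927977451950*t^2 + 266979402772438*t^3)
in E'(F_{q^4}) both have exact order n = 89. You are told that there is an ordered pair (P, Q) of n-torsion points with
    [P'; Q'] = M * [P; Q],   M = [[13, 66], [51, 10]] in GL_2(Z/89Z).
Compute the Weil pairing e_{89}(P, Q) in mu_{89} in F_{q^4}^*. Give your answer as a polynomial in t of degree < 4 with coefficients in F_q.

e_{89}(aP+bQ,cP+dQ) = e_{89}(P,Q)^(ad-bc); with (a,b,c,d)=(13,66,51,10) this gives the det-89 law.
det M = 13*10 - 66*51 = -3236 = 57 (mod 89); 57^{-1} = 25 (mod 89).
Undo Montgomery via alpha=0, beta=75138888760403: (a',b')=(241753460796367,0) over F_{272145178394321}.
n = 89 = (1011001)_2 (7 bits, wt 4); accumulate f_{89,P'}(Q'+S)/f_{89,P'}(S) along the 6-step ladder.
f_P(D_Q)/f_Q(D_P) = 161430608236966 + 117275386522647*t + 92209698920367*t^2 + 203366499314031*t^3.
(161430608236966 + 117275386522647*t + 92209698920367*t^2 + 203366499314031*t^3)^{25} mod (272145178394321,f) = 55431263682219 + 198200043117405*t + 68899083623065*t^2 + 147087991953393*t^3.

55431263682219 + 198200043117405*t + 68899083623065*t^2 + 147087991953393*t^3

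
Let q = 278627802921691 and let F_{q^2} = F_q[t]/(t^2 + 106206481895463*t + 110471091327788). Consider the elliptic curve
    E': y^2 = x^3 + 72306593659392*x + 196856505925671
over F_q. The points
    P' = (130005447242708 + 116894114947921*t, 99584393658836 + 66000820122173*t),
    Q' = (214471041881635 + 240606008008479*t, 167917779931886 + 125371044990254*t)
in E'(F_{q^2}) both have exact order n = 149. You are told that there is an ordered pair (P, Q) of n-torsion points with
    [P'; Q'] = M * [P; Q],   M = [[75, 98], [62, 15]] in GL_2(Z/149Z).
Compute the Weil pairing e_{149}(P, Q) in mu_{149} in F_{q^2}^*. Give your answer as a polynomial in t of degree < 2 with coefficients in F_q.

276390950145493 + 259151260862750*t

The 149-Weil pairing on E[149] over F_{278627802921691} is alternating-bilinear: e_{149}(P',Q') = e_{149}(P,Q)^det(M).
75*15 - 98*62 = -4951; reduced mod 149: det = 115, inverse 92.
Build f_{149,P'} and f_{149,Q'} via the 8-bit ladder of 149=10010101_2; evaluate at shifted divisors; quotient in F_{278627802921691^2}.
Miller gives e_{149}(P',Q') = 56767304095860 + 70626379813493*t in F_{278627802921691^2}.
(56767304095860 + 70626379813493*t)^{92} mod (278627802921691,f) = 276390950145493 + 259151260862750*t.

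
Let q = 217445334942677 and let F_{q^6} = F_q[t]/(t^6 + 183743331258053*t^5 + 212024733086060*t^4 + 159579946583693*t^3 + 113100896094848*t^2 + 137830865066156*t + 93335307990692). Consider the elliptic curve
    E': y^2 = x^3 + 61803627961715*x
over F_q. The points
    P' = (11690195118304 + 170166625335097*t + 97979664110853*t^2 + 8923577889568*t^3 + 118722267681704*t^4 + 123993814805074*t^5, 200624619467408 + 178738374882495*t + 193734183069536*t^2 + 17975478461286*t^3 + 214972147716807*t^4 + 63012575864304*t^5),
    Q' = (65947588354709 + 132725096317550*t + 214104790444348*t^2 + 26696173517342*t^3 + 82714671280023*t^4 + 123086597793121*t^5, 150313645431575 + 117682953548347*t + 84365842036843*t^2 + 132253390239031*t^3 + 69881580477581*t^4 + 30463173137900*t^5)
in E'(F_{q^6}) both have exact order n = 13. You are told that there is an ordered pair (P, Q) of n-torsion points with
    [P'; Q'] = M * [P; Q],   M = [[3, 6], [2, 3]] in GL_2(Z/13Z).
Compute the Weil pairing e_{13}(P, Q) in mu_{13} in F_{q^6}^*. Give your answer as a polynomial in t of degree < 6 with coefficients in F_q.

Since e_{13}(P,P)=e_{13}(Q,Q)=1 and e_{13}(Q,P)=e_{13}(P,Q)^{-1}, expanding e_{13}(3*P + 6*Q,2*P + 3*Q) leaves e(P,Q)^det(M).
det M = 3*3 - 6*2 = -3 = 10 (mod 13); 10^{-1} = 4 (mod 13).
Run Miller on y^2=x^3+61803627961715*x over F_{217445334942677}: ladder 1101 (4 bits); e = f_P(D_Q)/f_Q(D_P).
f_P(D_Q)/f_Q(D_P) = 186362802823585 + 136629988275814*t + 73158934970830*t^2 + 25048829526535*t^3 + 197837041550559*t^4 + 118233436011103*t^5.
e_{13}(P,Q) = (186362802823585 + 136629988275814*t + 73158934970830*t^2 + 25048829526535*t^3 + 197837041550559*t^4 + 118233436011103*t^5)^{4} = 112724736708202 + 28414078669017*t + 169828172558904*t^2 + 134372642800410*t^3 + 74814262477152*t^4 + 66863678252966*t^5.

112724736708202 + 28414078669017*t + 169828172558904*t^2 + 134372642800410*t^3 + 74814262477152*t^4 + 66863678252966*t^5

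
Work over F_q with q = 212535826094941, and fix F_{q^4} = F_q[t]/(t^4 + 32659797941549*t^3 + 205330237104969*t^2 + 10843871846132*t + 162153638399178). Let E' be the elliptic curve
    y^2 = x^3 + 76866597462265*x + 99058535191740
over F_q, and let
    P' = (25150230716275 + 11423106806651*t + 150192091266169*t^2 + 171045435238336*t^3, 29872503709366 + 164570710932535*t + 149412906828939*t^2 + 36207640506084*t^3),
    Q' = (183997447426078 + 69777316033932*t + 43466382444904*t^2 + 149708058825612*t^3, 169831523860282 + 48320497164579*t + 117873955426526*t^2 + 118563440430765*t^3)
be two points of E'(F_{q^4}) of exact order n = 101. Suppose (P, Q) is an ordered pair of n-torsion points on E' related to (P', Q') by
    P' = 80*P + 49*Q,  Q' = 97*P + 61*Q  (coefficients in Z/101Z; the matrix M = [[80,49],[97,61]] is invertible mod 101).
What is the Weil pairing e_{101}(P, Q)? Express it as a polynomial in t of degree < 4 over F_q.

Under M = [[80,49],[97,61]] in GL_2(Z/101), e_{101}(P',Q') = e_{101}(P,Q)^(80*61-49*97 mod 101).
det(M) mod 101 = 26; its inverse in (Z/101)^* is 35 (check: 26*35 mod 101 = 1).
n = 101 = (1100101)_2 (7 bits, wt 4); accumulate f_{101,P'}(Q'+S)/f_{101,P'}(S) along the 6-step ladder.
Result: e(P',Q') = 182757957485364 + 54617510714604*t + 47755208376975*t^2 + 167658846626230*t^3.
e_{101}(P,Q) = (182757957485364 + 54617510714604*t + 47755208376975*t^2 + 167658846626230*t^3)^{35} = 184687411754261 + 23526877157255*t + 35388353040191*t^2 + 54881155146746*t^3.

184687411754261 + 23526877157255*t + 35388353040191*t^2 + 54881155146746*t^3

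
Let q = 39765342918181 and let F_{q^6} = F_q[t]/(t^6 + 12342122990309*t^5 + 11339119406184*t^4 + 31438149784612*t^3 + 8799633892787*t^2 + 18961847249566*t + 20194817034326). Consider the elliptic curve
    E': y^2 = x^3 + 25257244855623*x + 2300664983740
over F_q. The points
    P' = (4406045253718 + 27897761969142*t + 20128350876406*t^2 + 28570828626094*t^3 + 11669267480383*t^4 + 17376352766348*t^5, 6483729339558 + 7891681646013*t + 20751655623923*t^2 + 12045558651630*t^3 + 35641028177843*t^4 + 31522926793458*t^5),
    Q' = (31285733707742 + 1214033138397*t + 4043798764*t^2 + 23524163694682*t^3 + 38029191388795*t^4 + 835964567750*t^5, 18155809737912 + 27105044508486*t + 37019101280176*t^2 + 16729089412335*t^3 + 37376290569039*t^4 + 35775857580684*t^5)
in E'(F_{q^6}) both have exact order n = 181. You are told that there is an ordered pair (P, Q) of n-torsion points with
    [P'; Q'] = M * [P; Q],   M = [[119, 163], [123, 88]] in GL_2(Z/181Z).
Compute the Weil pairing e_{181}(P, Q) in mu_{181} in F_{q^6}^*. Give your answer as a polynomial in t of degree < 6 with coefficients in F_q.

864207476984 + 15222002566050*t + 19336730156019*t^2 + 5576476331254*t^3 + 21107204942146*t^4 + 2735830426991*t^5

e_{181}(aP+bQ,cP+dQ) = e_{181}(P,Q)^(ad-bc); with (a,b,c,d)=(119,163,123,88) this gives the det-181 law.
Inverting 16 mod 181: 34. Thus e_{181}(P,Q) = e(P',Q')^{34}.
Miller loop for e_{181} over F_{39765342918181^6}: bits of 181 = 10110101; 7 double steps + 4 add steps, l/v at each.
f_P(D_Q)/f_Q(D_P) = 9552127043929 + 20686115832709*t + 16887232662836*t^2 + 26625028655209*t^3 + 38259582453266*t^4 + 28036124617824*t^5.
e_{181}(P,Q) = (9552127043929 + 20686115832709*t + 16887232662836*t^2 + 26625028655209*t^3 + 38259582453266*t^4 + 28036124617824*t^5)^{34} = 864207476984 + 15222002566050*t + 19336730156019*t^2 + 5576476331254*t^3 + 21107204942146*t^4 + 2735830426991*t^5.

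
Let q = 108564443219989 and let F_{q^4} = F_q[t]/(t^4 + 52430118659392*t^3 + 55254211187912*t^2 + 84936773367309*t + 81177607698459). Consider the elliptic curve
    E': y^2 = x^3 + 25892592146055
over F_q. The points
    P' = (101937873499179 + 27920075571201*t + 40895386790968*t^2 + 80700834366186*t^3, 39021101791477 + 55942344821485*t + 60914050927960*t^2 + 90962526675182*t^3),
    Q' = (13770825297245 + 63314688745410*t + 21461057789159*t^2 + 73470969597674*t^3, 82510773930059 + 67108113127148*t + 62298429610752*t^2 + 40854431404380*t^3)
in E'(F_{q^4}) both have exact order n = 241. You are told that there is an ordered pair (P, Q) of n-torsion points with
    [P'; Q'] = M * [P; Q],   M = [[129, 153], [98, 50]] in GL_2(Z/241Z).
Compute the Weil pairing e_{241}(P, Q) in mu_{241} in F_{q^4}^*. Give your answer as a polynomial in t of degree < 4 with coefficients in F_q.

Alternating bilinearity on E[241] (values in mu_{241} in F_{108564443219989^4}) gives e(P',Q') = e(P,Q)^det(M).
So e_{241}(P,Q) = e_{241}(P',Q')^{42}, since 132*42 = 1 mod 241.
Run Miller on y^2=x^3+25892592146055 over F_{108564443219989}: ladder 11110001 (8 bits); e = f_P(D_Q)/f_Q(D_P).
So e_{241}(P',Q') = 106536998589833 + 16958838519890*t + 11896172077373*t^2 + 21075781244776*t^3.
Finally e_{241}(P,Q) = 61264884570232 + 47120344841548*t + 52515752713061*t^2 + 82508779487523*t^3.

61264884570232 + 47120344841548*t + 52515752713061*t^2 + 82508779487523*t^3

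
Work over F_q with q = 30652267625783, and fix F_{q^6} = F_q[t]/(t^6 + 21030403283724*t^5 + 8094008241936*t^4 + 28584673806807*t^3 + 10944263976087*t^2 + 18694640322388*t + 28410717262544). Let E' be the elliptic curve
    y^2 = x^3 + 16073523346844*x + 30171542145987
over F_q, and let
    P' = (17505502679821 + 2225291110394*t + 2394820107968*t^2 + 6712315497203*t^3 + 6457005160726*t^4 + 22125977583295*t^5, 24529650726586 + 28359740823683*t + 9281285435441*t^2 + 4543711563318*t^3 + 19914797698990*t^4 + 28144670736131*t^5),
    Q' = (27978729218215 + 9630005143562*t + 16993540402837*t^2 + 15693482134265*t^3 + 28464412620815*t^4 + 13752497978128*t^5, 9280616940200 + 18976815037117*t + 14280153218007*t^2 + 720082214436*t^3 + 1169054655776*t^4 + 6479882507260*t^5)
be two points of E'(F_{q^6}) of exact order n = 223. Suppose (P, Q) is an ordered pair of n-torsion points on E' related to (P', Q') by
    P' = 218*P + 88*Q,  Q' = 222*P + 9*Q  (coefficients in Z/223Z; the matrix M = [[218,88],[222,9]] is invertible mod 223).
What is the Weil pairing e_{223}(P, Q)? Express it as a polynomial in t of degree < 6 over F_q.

17665973734634 + 10604724036348*t + 17673977951779*t^2 + 9631159720079*t^3 + 17542857118892*t^4 + 7222608469309*t^5

e_{223}(aP+bQ,cP+dQ) = e_{223}(P,Q)^(ad-bc); with (a,b,c,d)=(218,88,222,9) this gives the det-223 law.
So e_{223}(P,Q) = e_{223}(P',Q')^{83}, since 43*83 = 1 mod 223.
Miller loop for e_{223} over F_{30652267625783^6}: bits of 223 = 11011111; 7 double steps + 6 add steps, l/v at each.
f_P(D_Q)/f_Q(D_P) = 9899591549101 + 28510948313427*t + 1267026967452*t^2 + 5739615089882*t^3 + 16175268722520*t^4 + 21714372667147*t^5.
Thus e_{223}(P,Q) = 17665973734634 + 10604724036348*t + 17673977951779*t^2 + 9631159720079*t^3 + 17542857118892*t^4 + 7222608469309*t^5.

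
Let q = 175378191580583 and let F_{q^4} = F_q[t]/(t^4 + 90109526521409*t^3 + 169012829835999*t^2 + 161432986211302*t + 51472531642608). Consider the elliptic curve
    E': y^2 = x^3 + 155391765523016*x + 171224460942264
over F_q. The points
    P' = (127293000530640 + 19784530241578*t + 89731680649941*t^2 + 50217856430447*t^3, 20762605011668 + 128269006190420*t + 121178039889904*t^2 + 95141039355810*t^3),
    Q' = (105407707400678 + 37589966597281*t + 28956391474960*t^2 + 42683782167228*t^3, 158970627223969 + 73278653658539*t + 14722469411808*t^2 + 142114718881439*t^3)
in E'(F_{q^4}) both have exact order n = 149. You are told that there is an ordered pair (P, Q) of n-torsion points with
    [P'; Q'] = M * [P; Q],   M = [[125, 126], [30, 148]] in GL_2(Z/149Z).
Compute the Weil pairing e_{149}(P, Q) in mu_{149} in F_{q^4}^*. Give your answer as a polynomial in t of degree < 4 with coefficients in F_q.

e_{149} is bilinear + alternating on E[149], so e_{149}(125*P + 126*Q, 30*P + 148*Q) = e_{149}(P,Q)^(125*148-126*30).
Hence e(P,Q) = e(P',Q')^{24} where 24 = 118^{-1} mod 149.
Build f_{149,P'} and f_{149,Q'} via the 8-bit ladder of 149=10010101_2; evaluate at shifted divisors; quotient in F_{175378191580583^4}.
So e_{149}(P',Q') = 26875401602376 + 38555972889218*t + 64488643997143*t^2 + 113483915972166*t^3.
(26875401602376 + 38555972889218*t + 64488643997143*t^2 + 113483915972166*t^3)^{24} mod (175378191580583,f) = 105898980080710 + 101538690417125*t + 4300147685499*t^2 + 169578361205819*t^3.

105898980080710 + 101538690417125*t + 4300147685499*t^2 + 169578361205819*t^3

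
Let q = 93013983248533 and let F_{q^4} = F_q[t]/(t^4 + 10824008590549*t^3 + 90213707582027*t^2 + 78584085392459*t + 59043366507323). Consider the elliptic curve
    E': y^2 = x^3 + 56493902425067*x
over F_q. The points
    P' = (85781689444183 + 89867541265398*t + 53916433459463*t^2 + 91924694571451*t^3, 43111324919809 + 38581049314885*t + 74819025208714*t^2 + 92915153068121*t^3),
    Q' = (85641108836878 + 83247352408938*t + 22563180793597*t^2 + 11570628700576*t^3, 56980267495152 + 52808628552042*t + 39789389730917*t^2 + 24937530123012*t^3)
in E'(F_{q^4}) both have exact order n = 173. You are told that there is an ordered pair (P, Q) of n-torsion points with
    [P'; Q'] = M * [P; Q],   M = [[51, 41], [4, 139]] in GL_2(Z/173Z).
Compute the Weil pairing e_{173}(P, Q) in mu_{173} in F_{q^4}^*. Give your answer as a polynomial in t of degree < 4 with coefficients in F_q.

e_{173} is bilinear + alternating on E[173], so e_{173}(51*P + 41*Q, 4*P + 139*Q) = e_{173}(P,Q)^(51*139-41*4).
Inverting 5 mod 173: 104. Thus e_{173}(P,Q) = e(P',Q')^{104}.
Build f_{173,P'} and f_{173,Q'} via the 8-bit ladder of 173=10101101_2; evaluate at shifted divisors; quotient in F_{93013983248533^4}.
e_{173}(P',Q') = 86388955863270 + 13755387050335*t + 2023709146406*t^2 + 48654998995394*t^3.
e_{173}(P,Q) = (86388955863270 + 13755387050335*t + 2023709146406*t^2 + 48654998995394*t^3)^{104} = 34256191412488 + 85687924371924*t + 25963527630105*t^2 + 90358012369*t^3.

34256191412488 + 85687924371924*t + 25963527630105*t^2 + 90358012369*t^3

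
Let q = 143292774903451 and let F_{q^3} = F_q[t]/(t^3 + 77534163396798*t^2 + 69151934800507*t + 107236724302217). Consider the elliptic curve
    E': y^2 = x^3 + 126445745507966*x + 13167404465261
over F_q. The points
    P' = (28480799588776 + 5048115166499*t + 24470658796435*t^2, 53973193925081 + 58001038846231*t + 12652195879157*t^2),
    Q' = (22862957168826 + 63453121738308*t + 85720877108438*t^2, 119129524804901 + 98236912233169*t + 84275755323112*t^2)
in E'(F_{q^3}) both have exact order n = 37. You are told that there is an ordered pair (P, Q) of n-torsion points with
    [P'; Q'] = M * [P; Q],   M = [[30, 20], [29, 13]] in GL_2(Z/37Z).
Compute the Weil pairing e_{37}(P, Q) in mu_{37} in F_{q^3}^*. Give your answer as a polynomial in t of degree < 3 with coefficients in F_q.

27554748652765 + 138071160051316*t + 70915724427600*t^2

e_{37} is bilinear + alternating on E[37], so e_{37}(30*P + 20*Q, 29*P + 13*Q) = e_{37}(P,Q)^(30*13-20*29).
Hence e(P,Q) = e(P',Q')^{22} where 22 = 32^{-1} mod 37.
Double-and-add over 100101: 6-1 doublings, 3-1 additions; each step l_{T,T}/v_{2T} or l_{T,P'}/v at Q'+S for random S.
f_P(D_Q)/f_Q(D_P) = 100434856022243 + 93134176979727*t + 18865219358545*t^2.
e_{37}(P,Q) = (100434856022243 + 93134176979727*t + 18865219358545*t^2)^{22} = 27554748652765 + 138071160051316*t + 70915724427600*t^2.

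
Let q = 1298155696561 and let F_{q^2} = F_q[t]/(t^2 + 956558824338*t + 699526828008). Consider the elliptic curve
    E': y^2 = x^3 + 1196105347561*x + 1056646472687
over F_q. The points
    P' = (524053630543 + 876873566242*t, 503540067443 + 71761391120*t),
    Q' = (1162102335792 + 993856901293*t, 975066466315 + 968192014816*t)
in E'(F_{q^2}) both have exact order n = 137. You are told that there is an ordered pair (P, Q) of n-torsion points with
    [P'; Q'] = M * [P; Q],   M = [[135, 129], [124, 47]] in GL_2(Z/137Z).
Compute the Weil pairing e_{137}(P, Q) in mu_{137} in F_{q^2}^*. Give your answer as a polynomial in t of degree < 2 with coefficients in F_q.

Under M = [[135,129],[124,47]] in GL_2(Z/137), e_{137}(P',Q') = e_{137}(P,Q)^(135*47-129*124 mod 137).
det M = 135*47 - 129*124 = -9651 = 76 (mod 137); 76^{-1} = 128 (mod 137).
8-bit Miller (10001001) on E'/F_{1298155696561} with a'=1196105347561, b'=1056646472687: accumulate tangent/chord ratios at Q'+S and P'+S'.
So e_{137}(P',Q') = 417719423208 + 928668588949*t.
(417719423208 + 928668588949*t)^{128} mod (1298155696561,f) = 317880743156 + 1249483406524*t.

317880743156 + 1249483406524*t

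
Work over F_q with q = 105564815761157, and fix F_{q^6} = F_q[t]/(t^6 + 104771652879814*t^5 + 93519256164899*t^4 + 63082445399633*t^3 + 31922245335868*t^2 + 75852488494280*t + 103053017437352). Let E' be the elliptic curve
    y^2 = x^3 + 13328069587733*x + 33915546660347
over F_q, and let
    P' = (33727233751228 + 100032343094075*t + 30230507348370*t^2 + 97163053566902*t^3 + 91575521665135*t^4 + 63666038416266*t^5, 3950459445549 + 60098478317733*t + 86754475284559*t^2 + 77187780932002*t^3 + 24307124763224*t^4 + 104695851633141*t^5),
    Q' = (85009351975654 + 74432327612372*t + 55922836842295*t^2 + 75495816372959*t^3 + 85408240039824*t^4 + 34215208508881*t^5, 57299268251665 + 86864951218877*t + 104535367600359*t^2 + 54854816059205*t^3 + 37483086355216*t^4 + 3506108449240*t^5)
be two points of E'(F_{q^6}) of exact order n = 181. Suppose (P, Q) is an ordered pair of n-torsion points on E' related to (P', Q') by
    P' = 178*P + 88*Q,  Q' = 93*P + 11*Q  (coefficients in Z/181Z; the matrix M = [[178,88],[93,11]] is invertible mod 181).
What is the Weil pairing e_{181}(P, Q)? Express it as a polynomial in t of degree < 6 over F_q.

37295822463720 + 102084862813304*t + 25897044595301*t^2 + 49250107405682*t^3 + 64779672407901*t^4 + 62924190981411*t^5

e_{181} is bilinear + alternating on E[181], so e_{181}(178*P + 88*Q, 93*P + 11*Q) = e_{181}(P,Q)^(178*11-88*93).
det M = 178*11 - 88*93 = -6226 = 109 (mod 181); 109^{-1} = 93 (mod 181).
Double-and-add over 10110101: 8-1 doublings, 5-1 additions; each step l_{T,T}/v_{2T} or l_{T,P'}/v at Q'+S for random S.
The quotient is 41836448154471 + 85964980544157*t + 14859635917872*t^2 + 13058449680020*t^3 + 71490957933517*t^4 + 12696422942894*t^5.
Finally e_{181}(P,Q) = 37295822463720 + 102084862813304*t + 25897044595301*t^2 + 49250107405682*t^3 + 64779672407901*t^4 + 62924190981411*t^5.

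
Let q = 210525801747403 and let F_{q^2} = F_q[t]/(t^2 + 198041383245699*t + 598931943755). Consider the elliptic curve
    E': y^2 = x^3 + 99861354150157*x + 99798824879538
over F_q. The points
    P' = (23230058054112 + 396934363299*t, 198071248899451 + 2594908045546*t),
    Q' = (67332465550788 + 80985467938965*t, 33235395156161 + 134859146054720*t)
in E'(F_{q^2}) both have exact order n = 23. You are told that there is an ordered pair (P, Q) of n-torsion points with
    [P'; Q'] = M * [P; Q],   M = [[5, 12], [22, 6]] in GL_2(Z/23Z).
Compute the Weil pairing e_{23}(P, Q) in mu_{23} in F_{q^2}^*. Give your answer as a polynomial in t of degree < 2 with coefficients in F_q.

141841796026146 + 81892868974327*t

The 23-Weil pairing on E[23] over F_{210525801747403} is alternating-bilinear: e_{23}(P',Q') = e_{23}(P,Q)^det(M).
det(M) mod 23 = 19; its inverse in (Z/23)^* is 17 (check: 19*17 mod 23 = 1).
5-bit Miller (10111) on E'/F_{210525801747403} with a'=99861354150157, b'=99798824879538: accumulate tangent/chord ratios at Q'+S and P'+S'.
Result: e(P',Q') = 164316826227920 + 10268039512025*t.
Hence e(P,Q) = 141841796026146 + 81892868974327*t in F_{210525801747403^2}^*.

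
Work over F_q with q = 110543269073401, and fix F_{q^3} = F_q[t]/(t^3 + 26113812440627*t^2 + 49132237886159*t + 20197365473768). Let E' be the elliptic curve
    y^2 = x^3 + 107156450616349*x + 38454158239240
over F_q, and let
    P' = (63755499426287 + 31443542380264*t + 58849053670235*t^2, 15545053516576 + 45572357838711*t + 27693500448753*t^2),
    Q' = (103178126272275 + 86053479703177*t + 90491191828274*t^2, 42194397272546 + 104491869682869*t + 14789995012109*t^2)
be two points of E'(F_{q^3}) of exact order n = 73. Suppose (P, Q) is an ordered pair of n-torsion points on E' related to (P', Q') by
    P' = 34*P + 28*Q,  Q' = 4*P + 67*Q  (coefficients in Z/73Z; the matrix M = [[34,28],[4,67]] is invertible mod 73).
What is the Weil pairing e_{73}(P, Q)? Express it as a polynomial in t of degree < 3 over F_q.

63625640077145 + 109846659064343*t + 35655484251546*t^2

Under M = [[34,28],[4,67]] in GL_2(Z/73), e_{73}(P',Q') = e_{73}(P,Q)^(34*67-28*4 mod 73).
Hence e(P,Q) = e(P',Q')^{3} where 3 = 49^{-1} mod 73.
Miller loop for e_{73} over F_{110543269073401^3}: bits of 73 = 1001001; 6 double steps + 2 add steps, l/v at each.
The quotient is 336395914536 + 89713179952844*t + 99879910622336*t^2.
e_{73}(P,Q) = (336395914536 + 89713179952844*t + 99879910622336*t^2)^{3} = 63625640077145 + 109846659064343*t + 35655484251546*t^2.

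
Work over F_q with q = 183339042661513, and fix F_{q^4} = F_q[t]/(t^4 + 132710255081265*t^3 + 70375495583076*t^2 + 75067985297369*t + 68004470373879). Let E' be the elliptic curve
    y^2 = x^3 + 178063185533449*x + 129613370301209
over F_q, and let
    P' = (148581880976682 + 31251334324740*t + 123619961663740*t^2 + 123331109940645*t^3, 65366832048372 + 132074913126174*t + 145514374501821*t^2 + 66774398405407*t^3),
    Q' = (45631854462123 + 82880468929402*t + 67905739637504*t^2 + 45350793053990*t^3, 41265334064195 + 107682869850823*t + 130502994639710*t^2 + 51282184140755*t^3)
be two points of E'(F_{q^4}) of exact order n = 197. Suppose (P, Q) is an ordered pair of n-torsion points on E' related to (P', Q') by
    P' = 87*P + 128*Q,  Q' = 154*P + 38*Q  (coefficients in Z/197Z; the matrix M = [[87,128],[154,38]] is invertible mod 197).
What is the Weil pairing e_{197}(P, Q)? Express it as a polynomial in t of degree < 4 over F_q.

39756359766829 + 93388128507387*t + 38808186249008*t^2 + 85216730209272*t^3

Under M = [[87,128],[154,38]] in GL_2(Z/197), e_{197}(P',Q') = e_{197}(P,Q)^(87*38-128*154 mod 197).
Hence e(P,Q) = e(P',Q')^{154} where 154 = 142^{-1} mod 197.
Miller loop for e_{197} over F_{183339042661513^4}: bits of 197 = 11000101; 7 double steps + 3 add steps, l/v at each.
f_P(D_Q)/f_Q(D_P) = 16814270860242 + 82251555784071*t + 155547529580866*t^2 + 78932275718055*t^3.
Finally e_{197}(P,Q) = 39756359766829 + 93388128507387*t + 38808186249008*t^2 + 85216730209272*t^3.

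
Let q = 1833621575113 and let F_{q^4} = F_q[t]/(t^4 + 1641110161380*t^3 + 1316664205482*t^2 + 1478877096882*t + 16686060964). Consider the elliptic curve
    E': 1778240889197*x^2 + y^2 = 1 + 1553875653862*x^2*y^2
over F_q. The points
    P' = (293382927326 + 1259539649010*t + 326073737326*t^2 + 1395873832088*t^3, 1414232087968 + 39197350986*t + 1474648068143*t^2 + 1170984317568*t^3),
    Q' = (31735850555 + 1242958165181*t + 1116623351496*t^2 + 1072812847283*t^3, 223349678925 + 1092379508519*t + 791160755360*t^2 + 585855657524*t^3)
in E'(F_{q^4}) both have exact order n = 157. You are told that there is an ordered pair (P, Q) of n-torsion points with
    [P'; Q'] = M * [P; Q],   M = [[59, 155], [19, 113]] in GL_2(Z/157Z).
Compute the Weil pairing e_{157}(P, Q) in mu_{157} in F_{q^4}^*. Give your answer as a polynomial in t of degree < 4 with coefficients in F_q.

e_{157} is bilinear + alternating on E[157], so e_{157}(59*P + 155*Q, 19*P + 113*Q) = e_{157}(P,Q)^(59*113-155*19).
Hence e(P,Q) = e(P',Q')^{58} where 58 = 111^{-1} mod 157.
Edwards->Montgomery: u=(1+y)/(1-y), v=u/x -> 723089725687v^2=u^3+396903889522u^2+u; then x_W=514496702612u+1472163544733: y^2=x^3+709258048336*x.
Build f_{157,P'} and f_{157,Q'} via the 8-bit ladder of 157=10011101_2; evaluate at shifted divisors; quotient in F_{1833621575113^4}.
e_{157}(P',Q') = 1609735594042 + 243282801255*t + 1500228490537*t^2 + 420834576311*t^3.
Hence e(P,Q) = 342318868709 + 621788565411*t + 1043407177923*t^2 + 985671489314*t^3 in F_{1833621575113^4}^*.

342318868709 + 621788565411*t + 1043407177923*t^2 + 985671489314*t^3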